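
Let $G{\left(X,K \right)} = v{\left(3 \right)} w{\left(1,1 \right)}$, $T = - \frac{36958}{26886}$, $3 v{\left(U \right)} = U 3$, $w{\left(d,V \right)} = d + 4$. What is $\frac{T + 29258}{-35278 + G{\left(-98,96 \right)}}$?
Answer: $- \frac{393296815}{474040509} \approx -0.82967$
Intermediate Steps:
$w{\left(d,V \right)} = 4 + d$
$v{\left(U \right)} = U$ ($v{\left(U \right)} = \frac{U 3}{3} = \frac{3 U}{3} = U$)
$T = - \frac{18479}{13443}$ ($T = \left(-36958\right) \frac{1}{26886} = - \frac{18479}{13443} \approx -1.3746$)
$G{\left(X,K \right)} = 15$ ($G{\left(X,K \right)} = 3 \left(4 + 1\right) = 3 \cdot 5 = 15$)
$\frac{T + 29258}{-35278 + G{\left(-98,96 \right)}} = \frac{- \frac{18479}{13443} + 29258}{-35278 + 15} = \frac{393296815}{13443 \left(-35263\right)} = \frac{393296815}{13443} \left(- \frac{1}{35263}\right) = - \frac{393296815}{474040509}$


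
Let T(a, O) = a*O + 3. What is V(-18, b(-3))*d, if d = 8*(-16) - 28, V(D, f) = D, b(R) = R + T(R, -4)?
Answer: 2808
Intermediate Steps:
T(a, O) = 3 + O*a (T(a, O) = O*a + 3 = 3 + O*a)
b(R) = 3 - 3*R (b(R) = R + (3 - 4*R) = 3 - 3*R)
d = -156 (d = -128 - 28 = -156)
V(-18, b(-3))*d = -18*(-156) = 2808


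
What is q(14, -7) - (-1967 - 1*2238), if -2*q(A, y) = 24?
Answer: 4193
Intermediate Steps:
q(A, y) = -12 (q(A, y) = -½*24 = -12)
q(14, -7) - (-1967 - 1*2238) = -12 - (-1967 - 1*2238) = -12 - (-1967 - 2238) = -12 - 1*(-4205) = -12 + 4205 = 4193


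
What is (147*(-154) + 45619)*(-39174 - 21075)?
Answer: -1384582269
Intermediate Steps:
(147*(-154) + 45619)*(-39174 - 21075) = (-22638 + 45619)*(-60249) = 22981*(-60249) = -1384582269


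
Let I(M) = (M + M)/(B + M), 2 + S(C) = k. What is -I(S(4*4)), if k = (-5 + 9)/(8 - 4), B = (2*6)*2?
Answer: 2/23 ≈ 0.086957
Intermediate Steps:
B = 24 (B = 12*2 = 24)
k = 1 (k = 4/4 = 4*(¼) = 1)
S(C) = -1 (S(C) = -2 + 1 = -1)
I(M) = 2*M/(24 + M) (I(M) = (M + M)/(24 + M) = (2*M)/(24 + M) = 2*M/(24 + M))
-I(S(4*4)) = -2*(-1)/(24 - 1) = -2*(-1)/23 = -1*(-2/23) = 2/23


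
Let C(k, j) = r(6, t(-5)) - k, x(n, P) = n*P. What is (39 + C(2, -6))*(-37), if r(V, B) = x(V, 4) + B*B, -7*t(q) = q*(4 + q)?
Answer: -111518/49 ≈ -2275.9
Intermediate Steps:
t(q) = -q*(4 + q)/7
x(n, P) = P*n
r(V, B) = B**2 + 4*V (r(V, B) = 4*V + B*B = 4*V + B**2 = B**2 + 4*V)
C(k, j) = 1201/49 - k (C(k, j) = ((-1/7*(-5)*(4 - 5))**2 + 4*6) - k = ((-1/7*(-5)*(-1))**2 + 24) - k = ((-5/7)**2 + 24) - k = (25/49 + 24) - k = 1201/49 - k)
(39 + C(2, -6))*(-37) = (39 + (1201/49 - 1*2))*(-37) = (39 + (1201/49 - 2))*(-37) = (39 + 1103/49)*(-37) = (3014/49)*(-37) = -111518/49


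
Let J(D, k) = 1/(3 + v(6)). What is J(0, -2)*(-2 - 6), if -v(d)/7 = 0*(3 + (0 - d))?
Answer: -8/3 ≈ -2.6667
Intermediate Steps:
v(d) = 0 (v(d) = -0*(3 + (0 - d)) = -0*(3 - d) = -7*0 = 0)
J(D, k) = ⅓ (J(D, k) = 1/(3 + 0) = 1/3 = ⅓)
J(0, -2)*(-2 - 6) = (-2 - 6)/3 = (⅓)*(-8) = -8/3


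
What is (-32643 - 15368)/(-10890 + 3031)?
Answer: 48011/7859 ≈ 6.1090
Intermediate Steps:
(-32643 - 15368)/(-10890 + 3031) = -48011/(-7859) = -48011*(-1/7859) = 48011/7859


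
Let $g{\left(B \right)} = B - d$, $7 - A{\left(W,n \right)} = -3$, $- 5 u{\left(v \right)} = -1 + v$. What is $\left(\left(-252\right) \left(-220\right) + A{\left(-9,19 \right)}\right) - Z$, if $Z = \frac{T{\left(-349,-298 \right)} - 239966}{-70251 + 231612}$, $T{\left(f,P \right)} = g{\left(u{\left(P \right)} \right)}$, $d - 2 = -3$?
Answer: $\frac{14912845592}{268935} \approx 55452.0$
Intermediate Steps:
$u{\left(v \right)} = \frac{1}{5} - \frac{v}{5}$ ($u{\left(v \right)} = - \frac{-1 + v}{5} = \frac{1}{5} - \frac{v}{5}$)
$d = -1$ ($d = 2 - 3 = -1$)
$A{\left(W,n \right)} = 10$ ($A{\left(W,n \right)} = 7 - -3 = 7 + 3 = 10$)
$g{\left(B \right)} = 1 + B$ ($g{\left(B \right)} = B - -1 = B + 1 = 1 + B$)
$T{\left(f,P \right)} = \frac{6}{5} - \frac{P}{5}$ ($T{\left(f,P \right)} = 1 - \left(- \frac{1}{5} + \frac{P}{5}\right) = \frac{6}{5} - \frac{P}{5}$)
$Z = - \frac{399842}{268935}$ ($Z = \frac{\left(\frac{6}{5} - - \frac{298}{5}\right) - 239966}{-70251 + 231612} = \frac{\left(\frac{6}{5} + \frac{298}{5}\right) - 239966}{161361} = \left(\frac{304}{5} - 239966\right) \frac{1}{161361} = \left(- \frac{1199526}{5}\right) \frac{1}{161361} = - \frac{399842}{268935} \approx -1.4868$)
$\left(\left(-252\right) \left(-220\right) + A{\left(-9,19 \right)}\right) - Z = \left(\left(-252\right) \left(-220\right) + 10\right) - - \frac{399842}{268935} = \left(55440 + 10\right) + \frac{399842}{268935} = 55450 + \frac{399842}{268935} = \frac{14912845592}{268935}$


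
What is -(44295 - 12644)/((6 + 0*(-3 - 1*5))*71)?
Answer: -31651/426 ≈ -74.298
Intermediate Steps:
-(44295 - 12644)/((6 + 0*(-3 - 1*5))*71) = -31651/((6 + 0*(-3 - 5))*71) = -31651/((6 + 0*(-8))*71) = -31651/((6 + 0)*71) = -31651/(6*71) = -31651/426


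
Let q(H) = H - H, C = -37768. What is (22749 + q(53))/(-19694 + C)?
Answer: -7583/19154 ≈ -0.39590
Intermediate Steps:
q(H) = 0
(22749 + q(53))/(-19694 + C) = (22749 + 0)/(-19694 - 37768) = 22749/(-57462) = 22749*(-1/57462) = -7583/19154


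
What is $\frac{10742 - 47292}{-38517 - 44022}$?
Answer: $\frac{36550}{82539} \approx 0.44282$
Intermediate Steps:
$\frac{10742 - 47292}{-38517 - 44022} = - \frac{36550}{-82539} = \left(-36550\right) \left(- \frac{1}{82539}\right) = \frac{36550}{82539}$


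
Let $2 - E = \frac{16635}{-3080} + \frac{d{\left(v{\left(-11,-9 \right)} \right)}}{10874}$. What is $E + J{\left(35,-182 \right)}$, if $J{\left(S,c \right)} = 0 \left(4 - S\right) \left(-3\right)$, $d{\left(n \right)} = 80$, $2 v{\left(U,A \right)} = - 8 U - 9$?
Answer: $\frac{24762643}{3349192} \approx 7.3936$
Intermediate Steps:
$v{\left(U,A \right)} = - \frac{9}{2} - 4 U$ ($v{\left(U,A \right)} = \frac{- 8 U - 9}{2} = \frac{-9 - 8 U}{2} = - \frac{9}{2} - 4 U$)
$J{\left(S,c \right)} = 0$ ($J{\left(S,c \right)} = 0 \left(-3\right) = 0$)
$E = \frac{24762643}{3349192}$ ($E = 2 - \left(\frac{16635}{-3080} + \frac{80}{10874}\right) = 2 - \left(16635 \left(- \frac{1}{3080}\right) + 80 \cdot \frac{1}{10874}\right) = 2 - \left(- \frac{3327}{616} + \frac{40}{5437}\right) = 2 - - \frac{18064259}{3349192} = 2 + \frac{18064259}{3349192} = \frac{24762643}{3349192} \approx 7.3936$)
$E + J{\left(35,-182 \right)} = \frac{24762643}{3349192} + 0 = \frac{24762643}{3349192}$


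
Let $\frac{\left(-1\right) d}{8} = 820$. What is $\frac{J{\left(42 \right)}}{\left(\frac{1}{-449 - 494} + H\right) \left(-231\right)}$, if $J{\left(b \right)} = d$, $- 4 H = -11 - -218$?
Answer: $- \frac{4948864}{9018471} \approx -0.54875$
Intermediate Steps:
$H = - \frac{207}{4}$ ($H = - \frac{-11 - -218}{4} = - \frac{-11 + 218}{4} = \left(- \frac{1}{4}\right) 207 = - \frac{207}{4} \approx -51.75$)
$d = -6560$ ($d = \left(-8\right) 820 = -6560$)
$J{\left(b \right)} = -6560$
$\frac{J{\left(42 \right)}}{\left(\frac{1}{-449 - 494} + H\right) \left(-231\right)} = - \frac{6560}{\left(\frac{1}{-449 - 494} - \frac{207}{4}\right) \left(-231\right)} = - \frac{6560}{\left(\frac{1}{-943} - \frac{207}{4}\right) \left(-231\right)} = - \frac{6560}{\left(- \frac{1}{943} - \frac{207}{4}\right) \left(-231\right)} = - \frac{6560}{\left(- \frac{195205}{3772}\right) \left(-231\right)} = - \frac{6560}{\frac{45092355}{3772}} = \left(-6560\right) \frac{3772}{45092355} = - \frac{4948864}{9018471}$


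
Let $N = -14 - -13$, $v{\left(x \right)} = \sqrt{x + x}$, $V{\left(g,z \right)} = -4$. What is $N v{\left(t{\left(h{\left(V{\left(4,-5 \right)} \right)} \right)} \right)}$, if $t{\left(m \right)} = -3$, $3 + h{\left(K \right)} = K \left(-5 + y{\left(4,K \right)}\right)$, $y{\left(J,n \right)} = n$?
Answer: $- i \sqrt{6} \approx - 2.4495 i$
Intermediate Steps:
$h{\left(K \right)} = -3 + K \left(-5 + K\right)$
$v{\left(x \right)} = \sqrt{2} \sqrt{x}$ ($v{\left(x \right)} = \sqrt{2 x} = \sqrt{2} \sqrt{x}$)
$N = -1$ ($N = -14 + 13 = -1$)
$N v{\left(t{\left(h{\left(V{\left(4,-5 \right)} \right)} \right)} \right)} = - \sqrt{2} \sqrt{-3} = - \sqrt{2} i \sqrt{3} = - i \sqrt{6}$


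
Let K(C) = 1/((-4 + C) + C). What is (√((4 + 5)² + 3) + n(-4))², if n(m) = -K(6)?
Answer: 5377/64 - √21/2 ≈ 81.724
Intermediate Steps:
K(C) = 1/(-4 + 2*C)
n(m) = -⅛ (n(m) = -1/(2*(-2 + 6)) = -1/(2*4) = -1*⅛ = -⅛)
(√((4 + 5)² + 3) + n(-4))² = (√((4 + 5)² + 3) - ⅛)² = (√(9² + 3) - ⅛)² = (√(81 + 3) - ⅛)² = (√84 - ⅛)² = (2*√21 - ⅛)² = (-⅛ + 2*√21)²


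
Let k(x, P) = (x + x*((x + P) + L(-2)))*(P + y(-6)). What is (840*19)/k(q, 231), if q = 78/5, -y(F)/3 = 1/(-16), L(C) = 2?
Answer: 33250/1875393 ≈ 0.017730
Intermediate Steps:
y(F) = 3/16 (y(F) = -3/(-16) = -3*(-1/16) = 3/16)
q = 78/5 (q = 78*(⅕) = 78/5 ≈ 15.600)
k(x, P) = (3/16 + P)*(x + x*(2 + P + x)) (k(x, P) = (x + x*((x + P) + 2))*(P + 3/16) = (x + x*((P + x) + 2))*(3/16 + P) = (x + x*(2 + P + x))*(3/16 + P) = (3/16 + P)*(x + x*(2 + P + x)))
(840*19)/k(q, 231) = (840*19)/(((1/16)*(78/5)*(9 + 3*(78/5) + 16*231² + 51*231 + 16*231*(78/5)))) = 15960/(((1/16)*(78/5)*(9 + 234/5 + 16*53361 + 11781 + 288288/5))) = 15960/(((1/16)*(78/5)*(9 + 234/5 + 853776 + 11781 + 288288/5))) = 15960/(((1/16)*(78/5)*(4616352/5))) = 15960/(22504716/25) = 15960*(25/22504716) = 33250/1875393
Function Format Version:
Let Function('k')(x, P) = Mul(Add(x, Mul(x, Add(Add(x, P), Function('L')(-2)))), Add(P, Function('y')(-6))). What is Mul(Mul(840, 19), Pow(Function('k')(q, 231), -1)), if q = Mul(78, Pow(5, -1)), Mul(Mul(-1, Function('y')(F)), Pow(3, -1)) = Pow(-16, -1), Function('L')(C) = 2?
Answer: Rational(33250, 1875393) ≈ 0.017730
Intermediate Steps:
Function('y')(F) = Rational(3, 16) (Function('y')(F) = Mul(-3, Pow(-16, -1)) = Mul(-3, Rational(-1, 16)) = Rational(3, 16))
q = Rational(78, 5) (q = Mul(78, Rational(1, 5)) = Rational(78, 5) ≈ 15.600)
Function('k')(x, P) = Mul(Add(Rational(3, 16), P), Add(x, Mul(x, Add(2, P, x)))) (Function('k')(x, P) = Mul(Add(x, Mul(x, Add(Add(x, P), 2))), Add(P, Rational(3, 16))) = Mul(Add(x, Mul(x, Add(Add(P, x), 2))), Add(Rational(3, 16), P)) = Mul(Add(x, Mul(x, Add(2, P, x))), Add(Rational(3, 16), P)) = Mul(Add(Rational(3, 16), P), Add(x, Mul(x, Add(2, P, x)))))
Mul(Mul(840, 19), Pow(Function('k')(q, 231), -1)) = Mul(Mul(840, 19), Pow(Mul(Rational(1, 16), Rational(78, 5), Add(9, Mul(3, Rational(78, 5)), Mul(16, Pow(231, 2)), Mul(51, 231), Mul(16, 231, Rational(78, 5)))), -1)) = Mul(15960, Pow(Mul(Rational(1, 16), Rational(78, 5), Add(9, Rational(234, 5), Mul(16, 53361), 11781, Rational(288288, 5))), -1)) = Mul(15960, Pow(Mul(Rational(1, 16), Rational(78, 5), Add(9, Rational(234, 5), 853776, 11781, Rational(288288, 5))), -1)) = Mul(15960, Pow(Mul(Rational(1, 16), Rational(78, 5), Rational(4616352, 5)), -1)) = Mul(15960, Pow(Rational(22504716, 25), -1)) = Mul(15960, Rational(25, 22504716)) = Rational(33250, 1875393)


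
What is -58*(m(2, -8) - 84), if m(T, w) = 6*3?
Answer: 3828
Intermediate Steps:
m(T, w) = 18
-58*(m(2, -8) - 84) = -58*(18 - 84) = -58*(-66) = 3828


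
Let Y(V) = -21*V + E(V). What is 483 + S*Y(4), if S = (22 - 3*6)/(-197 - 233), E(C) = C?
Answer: 20801/43 ≈ 483.74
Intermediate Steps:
Y(V) = -20*V (Y(V) = -21*V + V = -20*V)
S = -2/215 (S = (22 - 18)/(-430) = 4*(-1/430) = -2/215 ≈ -0.0093023)
483 + S*Y(4) = 483 - (-8)*4/43 = 483 - 2/215*(-80) = 483 + 32/43 = 20801/43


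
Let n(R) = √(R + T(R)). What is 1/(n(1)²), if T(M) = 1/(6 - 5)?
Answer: ½ ≈ 0.50000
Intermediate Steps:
T(M) = 1 (T(M) = 1/1 = 1)
n(R) = √(1 + R) (n(R) = √(R + 1) = √(1 + R))
1/(n(1)²) = 1/((√(1 + 1))²) = 1/((√2)²) = 1/2 = ½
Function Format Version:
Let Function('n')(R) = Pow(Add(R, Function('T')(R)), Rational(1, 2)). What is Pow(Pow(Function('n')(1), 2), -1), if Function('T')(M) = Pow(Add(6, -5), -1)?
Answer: Rational(1, 2) ≈ 0.50000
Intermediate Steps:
Function('T')(M) = 1 (Function('T')(M) = Pow(1, -1) = 1)
Function('n')(R) = Pow(Add(1, R), Rational(1, 2)) (Function('n')(R) = Pow(Add(R, 1), Rational(1, 2)) = Pow(Add(1, R), Rational(1, 2)))
Pow(Pow(Function('n')(1), 2), -1) = Pow(Pow(Pow(Add(1, 1), Rational(1, 2)), 2), -1) = Pow(Pow(Pow(2, Rational(1, 2)), 2), -1) = Pow(2, -1) = Rational(1, 2)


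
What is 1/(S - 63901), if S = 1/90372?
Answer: -90372/5774861171 ≈ -1.5649e-5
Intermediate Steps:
S = 1/90372 ≈ 1.1065e-5
1/(S - 63901) = 1/(1/90372 - 63901) = 1/(-5774861171/90372) = -90372/5774861171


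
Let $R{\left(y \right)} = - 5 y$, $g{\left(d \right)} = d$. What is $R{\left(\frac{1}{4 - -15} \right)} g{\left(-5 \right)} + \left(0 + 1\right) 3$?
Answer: $\frac{82}{19} \approx 4.3158$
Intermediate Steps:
$R{\left(\frac{1}{4 - -15} \right)} g{\left(-5 \right)} + \left(0 + 1\right) 3 = - \frac{5}{4 - -15} \left(-5\right) + \left(0 + 1\right) 3 = - \frac{5}{4 + 15} \left(-5\right) + 1 \cdot 3 = - \frac{5}{19} \left(-5\right) + 3 = \left(-5\right) \frac{1}{19} \left(-5\right) + 3 = \left(- \frac{5}{19}\right) \left(-5\right) + 3 = \frac{25}{19} + 3 = \frac{82}{19}$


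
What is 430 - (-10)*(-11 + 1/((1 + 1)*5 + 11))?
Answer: 6730/21 ≈ 320.48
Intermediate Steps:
430 - (-10)*(-11 + 1/((1 + 1)*5 + 11)) = 430 - (-10)*(-11 + 1/(2*5 + 11)) = 430 - (-10)*(-11 + 1/(10 + 11)) = 430 - (-10)*(-11 + 1/21) = 430 - (-10)*(-230)/21 = 430 - 1*2300/21 = 430 - 2300/21 = 6730/21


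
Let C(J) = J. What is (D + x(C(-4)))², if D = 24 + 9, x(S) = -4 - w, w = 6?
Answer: 529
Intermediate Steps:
x(S) = -10 (x(S) = -4 - 1*6 = -4 - 6 = -10)
D = 33
(D + x(C(-4)))² = (33 - 10)² = 23² = 529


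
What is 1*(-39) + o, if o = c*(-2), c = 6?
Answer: -51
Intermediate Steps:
o = -12 (o = 6*(-2) = -12)
1*(-39) + o = 1*(-39) - 12 = -39 - 12 = -51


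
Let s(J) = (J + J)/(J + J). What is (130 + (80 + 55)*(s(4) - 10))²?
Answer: 1177225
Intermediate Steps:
s(J) = 1 (s(J) = (2*J)/((2*J)) = (2*J)*(1/(2*J)) = 1)
(130 + (80 + 55)*(s(4) - 10))² = (130 + (80 + 55)*(1 - 10))² = (130 + 135*(-9))² = (130 - 1215)² = (-1085)² = 1177225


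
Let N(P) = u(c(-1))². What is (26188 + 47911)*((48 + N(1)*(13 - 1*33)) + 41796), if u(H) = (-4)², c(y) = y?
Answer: 2721211676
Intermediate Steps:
u(H) = 16
N(P) = 256 (N(P) = 16² = 256)
(26188 + 47911)*((48 + N(1)*(13 - 1*33)) + 41796) = (26188 + 47911)*((48 + 256*(13 - 1*33)) + 41796) = 74099*((48 + 256*(13 - 33)) + 41796) = 74099*((48 + 256*(-20)) + 41796) = 74099*((48 - 5120) + 41796) = 74099*(-5072 + 41796) = 74099*36724 = 2721211676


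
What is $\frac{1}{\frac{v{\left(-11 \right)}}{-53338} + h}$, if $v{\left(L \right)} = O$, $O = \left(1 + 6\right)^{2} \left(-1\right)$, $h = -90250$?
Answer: $- \frac{53338}{4813754451} \approx -1.108 \cdot 10^{-5}$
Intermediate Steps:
$O = -49$ ($O = 7^{2} \left(-1\right) = 49 \left(-1\right) = -49$)
$v{\left(L \right)} = -49$
$\frac{1}{\frac{v{\left(-11 \right)}}{-53338} + h} = \frac{1}{- \frac{49}{-53338} - 90250} = \frac{1}{\left(-49\right) \left(- \frac{1}{53338}\right) - 90250} = \frac{1}{\frac{49}{53338} - 90250} = \frac{1}{- \frac{4813754451}{53338}} = - \frac{53338}{4813754451}$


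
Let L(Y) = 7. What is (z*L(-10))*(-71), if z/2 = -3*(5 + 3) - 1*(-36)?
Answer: -11928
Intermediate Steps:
z = 24 (z = 2*(-3*(5 + 3) - 1*(-36)) = 2*(-3*8 + 36) = 2*(-24 + 36) = 2*12 = 24)
(z*L(-10))*(-71) = (24*7)*(-71) = 168*(-71) = -11928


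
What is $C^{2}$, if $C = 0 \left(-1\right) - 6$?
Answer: $36$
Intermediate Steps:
$C = -6$ ($C = 0 - 6 = -6$)
$C^{2} = \left(-6\right)^{2} = 36$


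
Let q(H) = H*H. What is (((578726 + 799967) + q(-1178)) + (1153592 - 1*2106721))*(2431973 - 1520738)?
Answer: 1652295041280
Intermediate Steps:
q(H) = H²
(((578726 + 799967) + q(-1178)) + (1153592 - 1*2106721))*(2431973 - 1520738) = (((578726 + 799967) + (-1178)²) + (1153592 - 1*2106721))*(2431973 - 1520738) = ((1378693 + 1387684) + (1153592 - 2106721))*911235 = (2766377 - 953129)*911235 = 1813248*911235 = 1652295041280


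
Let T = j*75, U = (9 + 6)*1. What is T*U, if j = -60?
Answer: -67500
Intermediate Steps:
U = 15 (U = 15*1 = 15)
T = -4500 (T = -60*75 = -4500)
T*U = -4500*15 = -67500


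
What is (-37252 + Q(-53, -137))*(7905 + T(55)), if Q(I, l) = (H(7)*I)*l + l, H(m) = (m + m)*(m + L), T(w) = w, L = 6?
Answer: 10221539480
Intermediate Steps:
H(m) = 2*m*(6 + m) (H(m) = (m + m)*(m + 6) = (2*m)*(6 + m) = 2*m*(6 + m))
Q(I, l) = l + 182*I*l (Q(I, l) = ((2*7*(6 + 7))*I)*l + l = ((2*7*13)*I)*l + l = (182*I)*l + l = 182*I*l + l = l + 182*I*l)
(-37252 + Q(-53, -137))*(7905 + T(55)) = (-37252 - 137*(1 + 182*(-53)))*(7905 + 55) = (-37252 - 137*(1 - 9646))*7960 = (-37252 - 137*(-9645))*7960 = (-37252 + 1321365)*7960 = 1284113*7960 = 10221539480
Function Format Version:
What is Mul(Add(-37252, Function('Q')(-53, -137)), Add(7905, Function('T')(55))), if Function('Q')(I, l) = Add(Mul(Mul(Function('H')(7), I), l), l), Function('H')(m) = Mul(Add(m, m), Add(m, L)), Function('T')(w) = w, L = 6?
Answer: 10221539480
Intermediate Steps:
Function('H')(m) = Mul(2, m, Add(6, m)) (Function('H')(m) = Mul(Add(m, m), Add(m, 6)) = Mul(Mul(2, m), Add(6, m)) = Mul(2, m, Add(6, m)))
Function('Q')(I, l) = Add(l, Mul(182, I, l)) (Function('Q')(I, l) = Add(Mul(Mul(Mul(2, 7, Add(6, 7)), I), l), l) = Add(Mul(Mul(Mul(2, 7, 13), I), l), l) = Add(Mul(Mul(182, I), l), l) = Add(Mul(182, I, l), l) = Add(l, Mul(182, I, l)))
Mul(Add(-37252, Function('Q')(-53, -137)), Add(7905, Function('T')(55))) = Mul(Add(-37252, Mul(-137, Add(1, Mul(182, -53)))), Add(7905, 55)) = Mul(Add(-37252, Mul(-137, Add(1, -9646))), 7960) = Mul(Add(-37252, Mul(-137, -9645)), 7960) = Mul(Add(-37252, 1321365), 7960) = Mul(1284113, 7960) = 10221539480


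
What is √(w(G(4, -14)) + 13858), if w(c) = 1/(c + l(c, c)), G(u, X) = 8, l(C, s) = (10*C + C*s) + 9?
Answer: √359213379/161 ≈ 117.72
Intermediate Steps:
l(C, s) = 9 + 10*C + C*s
w(c) = 1/(9 + c² + 11*c) (w(c) = 1/(c + (9 + 10*c + c*c)) = 1/(c + (9 + 10*c + c²)) = 1/(c + (9 + c² + 10*c)) = 1/(9 + c² + 11*c))
√(w(G(4, -14)) + 13858) = √(1/(9 + 8² + 11*8) + 13858) = √(1/(9 + 64 + 88) + 13858) = √(1/161 + 13858) = √(2231139/161) = √359213379/161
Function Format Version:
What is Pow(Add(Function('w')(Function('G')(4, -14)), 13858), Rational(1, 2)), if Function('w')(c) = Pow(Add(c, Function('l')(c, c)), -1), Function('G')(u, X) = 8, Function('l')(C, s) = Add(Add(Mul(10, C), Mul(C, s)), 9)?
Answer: Mul(Rational(1, 161), Pow(359213379, Rational(1, 2))) ≈ 117.72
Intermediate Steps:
Function('l')(C, s) = Add(9, Mul(10, C), Mul(C, s))
Function('w')(c) = Pow(Add(9, Pow(c, 2), Mul(11, c)), -1) (Function('w')(c) = Pow(Add(c, Add(9, Mul(10, c), Mul(c, c))), -1) = Pow(Add(c, Add(9, Mul(10, c), Pow(c, 2))), -1) = Pow(Add(c, Add(9, Pow(c, 2), Mul(10, c))), -1) = Pow(Add(9, Pow(c, 2), Mul(11, c)), -1))
Pow(Add(Function('w')(Function('G')(4, -14)), 13858), Rational(1, 2)) = Pow(Add(Pow(Add(9, Pow(8, 2), Mul(11, 8)), -1), 13858), Rational(1, 2)) = Pow(Add(Pow(Add(9, 64, 88), -1), 13858), Rational(1, 2)) = Pow(Add(Pow(161, -1), 13858), Rational(1, 2)) = Pow(Add(Rational(1, 161), 13858), Rational(1, 2)) = Pow(Rational(2231139, 161), Rational(1, 2)) = Mul(Rational(1, 161), Pow(359213379, Rational(1, 2)))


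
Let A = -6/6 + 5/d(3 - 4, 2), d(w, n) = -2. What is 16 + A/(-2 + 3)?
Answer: 25/2 ≈ 12.500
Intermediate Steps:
A = -7/2 (A = -6/6 + 5/(-2) = -6*⅙ + 5*(-½) = -1 - 5/2 = -7/2 ≈ -3.5000)
16 + A/(-2 + 3) = 16 - 7/(2*(-2 + 3)) = 16 - 7/2/1 = 16 - 7/2*1 = 16 - 7/2 = 25/2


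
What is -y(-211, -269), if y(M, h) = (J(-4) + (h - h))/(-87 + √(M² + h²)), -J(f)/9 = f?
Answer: -3132/109313 - 36*√116882/109313 ≈ -0.14124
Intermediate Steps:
J(f) = -9*f
y(M, h) = 36/(-87 + √(M² + h²)) (y(M, h) = (-9*(-4) + (h - h))/(-87 + √(M² + h²)) = (36 + 0)/(-87 + √(M² + h²)) = 36/(-87 + √(M² + h²)))
-y(-211, -269) = -36/(-87 + √((-211)² + (-269)²)) = -36/(-87 + √(44521 + 72361)) = -36/(-87 + √116882)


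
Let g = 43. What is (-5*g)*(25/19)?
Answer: -5375/19 ≈ -282.89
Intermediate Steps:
(-5*g)*(25/19) = (-5*43)*(25/19) = -5375/19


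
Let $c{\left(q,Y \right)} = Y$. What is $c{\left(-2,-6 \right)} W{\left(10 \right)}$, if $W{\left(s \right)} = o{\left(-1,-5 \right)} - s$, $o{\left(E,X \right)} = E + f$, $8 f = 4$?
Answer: $63$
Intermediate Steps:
$f = \frac{1}{2}$ ($f = \frac{1}{8} \cdot 4 = \frac{1}{2} \approx 0.5$)
$o{\left(E,X \right)} = \frac{1}{2} + E$ ($o{\left(E,X \right)} = E + \frac{1}{2} = \frac{1}{2} + E$)
$W{\left(s \right)} = - \frac{1}{2} - s$ ($W{\left(s \right)} = \left(\frac{1}{2} - 1\right) - s = - \frac{1}{2} - s$)
$c{\left(-2,-6 \right)} W{\left(10 \right)} = - 6 \left(- \frac{1}{2} - 10\right) = \left(-6\right) \left(- \frac{21}{2}\right) = 63$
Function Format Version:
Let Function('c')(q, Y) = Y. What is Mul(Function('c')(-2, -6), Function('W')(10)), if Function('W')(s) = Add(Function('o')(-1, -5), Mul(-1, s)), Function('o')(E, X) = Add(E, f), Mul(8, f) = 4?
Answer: 63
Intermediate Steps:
f = Rational(1, 2) (f = Mul(Rational(1, 8), 4) = Rational(1, 2) ≈ 0.50000)
Function('o')(E, X) = Add(Rational(1, 2), E) (Function('o')(E, X) = Add(E, Rational(1, 2)) = Add(Rational(1, 2), E))
Function('W')(s) = Add(Rational(-1, 2), Mul(-1, s)) (Function('W')(s) = Add(Add(Rational(1, 2), -1), Mul(-1, s)) = Add(Rational(-1, 2), Mul(-1, s)))
Mul(Function('c')(-2, -6), Function('W')(10)) = Mul(-6, Add(Rational(-1, 2), Mul(-1, 10))) = Mul(-6, Add(Rational(-1, 2), -10)) = Mul(-6, Rational(-21, 2)) = 63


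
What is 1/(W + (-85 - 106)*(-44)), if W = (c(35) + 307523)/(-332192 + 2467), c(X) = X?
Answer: 329725/2770701342 ≈ 0.00011900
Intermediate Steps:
W = -307558/329725 (W = (35 + 307523)/(-332192 + 2467) = 307558/(-329725) = 307558*(-1/329725) = -307558/329725 ≈ -0.93277)
1/(W + (-85 - 106)*(-44)) = 1/(-307558/329725 + (-85 - 106)*(-44)) = 1/(-307558/329725 - 191*(-44)) = 1/(-307558/329725 + 8404) = 1/(2770701342/329725) = 329725/2770701342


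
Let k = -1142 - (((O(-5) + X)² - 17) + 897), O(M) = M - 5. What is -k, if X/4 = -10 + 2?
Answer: 3786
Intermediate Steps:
O(M) = -5 + M
X = -32 (X = 4*(-10 + 2) = 4*(-8) = -32)
k = -3786 (k = -1142 - ((((-5 - 5) - 32)² - 17) + 897) = -1142 - (((-10 - 32)² - 17) + 897) = -1142 - (((-42)² - 17) + 897) = -1142 - ((1764 - 17) + 897) = -1142 - (1747 + 897) = -1142 - 1*2644 = -1142 - 2644 = -3786)
-k = -1*(-3786) = 3786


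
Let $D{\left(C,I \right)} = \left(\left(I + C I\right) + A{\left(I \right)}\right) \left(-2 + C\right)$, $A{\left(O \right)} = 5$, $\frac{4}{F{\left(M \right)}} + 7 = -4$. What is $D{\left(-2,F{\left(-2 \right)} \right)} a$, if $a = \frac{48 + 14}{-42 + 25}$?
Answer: $\frac{14632}{187} \approx 78.246$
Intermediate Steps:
$F{\left(M \right)} = - \frac{4}{11}$ ($F{\left(M \right)} = \frac{4}{-7 - 4} = \frac{4}{-11} = 4 \left(- \frac{1}{11}\right) = - \frac{4}{11}$)
$a = - \frac{62}{17}$ ($a = \frac{62}{-17} = 62 \left(- \frac{1}{17}\right) = - \frac{62}{17} \approx -3.6471$)
$D{\left(C,I \right)} = \left(-2 + C\right) \left(5 + I + C I\right)$ ($D{\left(C,I \right)} = \left(\left(I + C I\right) + 5\right) \left(-2 + C\right) = \left(5 + I + C I\right) \left(-2 + C\right) = \left(-2 + C\right) \left(5 + I + C I\right)$)
$D{\left(-2,F{\left(-2 \right)} \right)} a = \left(-10 - - \frac{8}{11} + 5 \left(-2\right) - \frac{4 \left(-2\right)^{2}}{11} - \left(-2\right) \left(- \frac{4}{11}\right)\right) \left(- \frac{62}{17}\right) = \left(-10 + \frac{8}{11} - 10 - \frac{16}{11} - \frac{8}{11}\right) \left(- \frac{62}{17}\right) = \left(- \frac{236}{11}\right) \left(- \frac{62}{17}\right) = \frac{14632}{187}$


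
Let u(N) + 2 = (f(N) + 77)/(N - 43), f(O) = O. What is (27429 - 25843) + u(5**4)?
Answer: 153765/97 ≈ 1585.2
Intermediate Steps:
u(N) = -2 + (77 + N)/(-43 + N) (u(N) = -2 + (N + 77)/(N - 43) = -2 + (77 + N)/(-43 + N))
(27429 - 25843) + u(5**4) = (27429 - 25843) + (163 - 1*5**4)/(-43 + 5**4) = 1586 + (163 - 1*625)/(-43 + 625) = 1586 + (163 - 625)/582 = 1586 + (1/582)*(-462) = 1586 - 77/97 = 153765/97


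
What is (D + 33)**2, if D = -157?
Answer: 15376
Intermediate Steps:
(D + 33)**2 = (-157 + 33)**2 = (-124)**2 = 15376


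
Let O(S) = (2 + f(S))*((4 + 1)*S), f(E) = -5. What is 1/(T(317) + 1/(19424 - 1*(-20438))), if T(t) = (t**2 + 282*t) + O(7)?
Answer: 39862/7564930637 ≈ 5.2693e-6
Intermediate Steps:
O(S) = -15*S (O(S) = (2 - 5)*((4 + 1)*S) = -15*S)
T(t) = -105 + t**2 + 282*t (T(t) = (t**2 + 282*t) - 15*7 = (t**2 + 282*t) - 105 = -105 + t**2 + 282*t)
1/(T(317) + 1/(19424 - 1*(-20438))) = 1/((-105 + 317**2 + 282*317) + 1/(19424 - 1*(-20438))) = 1/((-105 + 100489 + 89394) + 1/(19424 + 20438)) = 1/(189778 + 1/39862) = 1/(7564930637/39862) = 39862/7564930637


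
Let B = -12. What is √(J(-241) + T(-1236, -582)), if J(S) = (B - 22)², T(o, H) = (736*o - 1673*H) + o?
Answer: √63910 ≈ 252.80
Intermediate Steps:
T(o, H) = -1673*H + 737*o (T(o, H) = (-1673*H + 736*o) + o = -1673*H + 737*o)
J(S) = 1156 (J(S) = (-12 - 22)² = (-34)² = 1156)
√(J(-241) + T(-1236, -582)) = √(1156 + (-1673*(-582) + 737*(-1236))) = √(1156 + (973686 - 910932)) = √(1156 + 62754) = √63910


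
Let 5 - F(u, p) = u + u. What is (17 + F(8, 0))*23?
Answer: 138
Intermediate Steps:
F(u, p) = 5 - 2*u (F(u, p) = 5 - (u + u) = 5 - 2*u)
(17 + F(8, 0))*23 = (17 + (5 - 2*8))*23 = (17 + (5 - 16))*23 = (17 - 11)*23 = 6*23 = 138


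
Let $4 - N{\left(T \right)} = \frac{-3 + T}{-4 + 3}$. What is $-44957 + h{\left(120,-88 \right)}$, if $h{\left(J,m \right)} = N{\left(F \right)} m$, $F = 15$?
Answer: $-46365$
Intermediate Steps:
$N{\left(T \right)} = 1 + T$ ($N{\left(T \right)} = 4 - \frac{-3 + T}{-4 + 3} = 4 - \frac{-3 + T}{-1} = 4 - \left(-3 + T\right) \left(-1\right) = 4 - \left(3 - T\right) = 4 + \left(-3 + T\right) = 1 + T$)
$h{\left(J,m \right)} = 16 m$ ($h{\left(J,m \right)} = \left(1 + 15\right) m = 16 m$)
$-44957 + h{\left(120,-88 \right)} = -44957 + 16 \left(-88\right) = -44957 - 1408 = -46365$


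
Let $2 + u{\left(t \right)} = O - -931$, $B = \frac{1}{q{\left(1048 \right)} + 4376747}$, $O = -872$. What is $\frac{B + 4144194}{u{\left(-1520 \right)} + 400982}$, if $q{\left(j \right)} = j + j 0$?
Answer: $\frac{18142431772231}{1755666529005} \approx 10.334$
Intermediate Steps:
$q{\left(j \right)} = j$ ($q{\left(j \right)} = j + 0 = j$)
$B = \frac{1}{4377795}$ ($B = \frac{1}{1048 + 4376747} = \frac{1}{4377795} \approx 2.2843 \cdot 10^{-7}$)
$u{\left(t \right)} = 57$ ($u{\left(t \right)} = -2 - -59 = -2 + \left(-872 + 931\right) = -2 + 59 = 57$)
$\frac{B + 4144194}{u{\left(-1520 \right)} + 400982} = \frac{\frac{1}{4377795} + 4144194}{57 + 400982} = \frac{18142431772231}{4377795 \cdot 401039} = \frac{18142431772231}{4377795} \cdot \frac{1}{401039} = \frac{18142431772231}{1755666529005}$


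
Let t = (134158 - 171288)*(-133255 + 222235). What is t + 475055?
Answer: -3303352345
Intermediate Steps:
t = -3303827400 (t = -37130*88980 = -3303827400)
t + 475055 = -3303827400 + 475055 = -3303352345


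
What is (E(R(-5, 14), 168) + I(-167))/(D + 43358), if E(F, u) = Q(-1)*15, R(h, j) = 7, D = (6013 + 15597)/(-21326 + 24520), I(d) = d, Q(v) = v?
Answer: -290654/69253531 ≈ -0.0041970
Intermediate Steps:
D = 10805/1597 (D = 21610/3194 = 21610*(1/3194) = 10805/1597 ≈ 6.7658)
E(F, u) = -15 (E(F, u) = -1*15 = -15)
(E(R(-5, 14), 168) + I(-167))/(D + 43358) = (-15 - 167)/(10805/1597 + 43358) = -182/69253531/1597 = -182*1597/69253531 = -290654/69253531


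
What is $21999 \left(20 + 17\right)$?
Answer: $813963$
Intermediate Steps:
$21999 \left(20 + 17\right) = 21999 \cdot 37 = 813963$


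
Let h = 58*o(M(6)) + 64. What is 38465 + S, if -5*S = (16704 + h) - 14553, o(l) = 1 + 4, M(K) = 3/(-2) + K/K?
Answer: 37964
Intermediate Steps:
M(K) = -1/2 (M(K) = 3*(-1/2) + 1 = -3/2 + 1 = -1/2)
o(l) = 5
h = 354 (h = 58*5 + 64 = 290 + 64 = 354)
S = -501 (S = -((16704 + 354) - 14553)/5 = -(17058 - 14553)/5 = -1/5*2505 = -501)
38465 + S = 38465 - 501 = 37964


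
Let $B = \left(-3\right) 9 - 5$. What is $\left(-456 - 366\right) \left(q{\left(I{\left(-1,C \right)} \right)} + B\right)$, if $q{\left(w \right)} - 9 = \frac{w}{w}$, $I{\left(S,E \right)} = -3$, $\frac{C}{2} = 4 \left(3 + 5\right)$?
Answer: $18084$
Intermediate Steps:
$C = 64$ ($C = 2 \cdot 4 \left(3 + 5\right) = 2 \cdot 4 \cdot 8 = 2 \cdot 32 = 64$)
$B = -32$ ($B = -27 - 5 = -32$)
$q{\left(w \right)} = 10$ ($q{\left(w \right)} = 9 + \frac{w}{w} = 9 + 1 = 10$)
$\left(-456 - 366\right) \left(q{\left(I{\left(-1,C \right)} \right)} + B\right) = \left(-456 - 366\right) \left(10 - 32\right) = \left(-822\right) \left(-22\right) = 18084$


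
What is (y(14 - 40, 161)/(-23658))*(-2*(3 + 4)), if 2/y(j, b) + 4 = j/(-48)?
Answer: -112/327269 ≈ -0.00034223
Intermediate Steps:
y(j, b) = 2/(-4 - j/48) (y(j, b) = 2/(-4 + j/(-48)) = 2/(-4 + j*(-1/48)) = 2/(-4 - j/48))
(y(14 - 40, 161)/(-23658))*(-2*(3 + 4)) = (-96/(192 + (14 - 40))/(-23658))*(-2*(3 + 4)) = (-96/(192 - 26)*(-1/23658))*(-2*7) = (-96/166*(-1/23658))*(-1*14) = (-96*1/166*(-1/23658))*(-14) = -48/83*(-1/23658)*(-14) = (8/327269)*(-14) = -112/327269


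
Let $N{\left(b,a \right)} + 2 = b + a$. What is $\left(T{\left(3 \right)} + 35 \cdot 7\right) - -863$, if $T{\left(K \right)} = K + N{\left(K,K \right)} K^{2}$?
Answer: $1147$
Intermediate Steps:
$N{\left(b,a \right)} = -2 + a + b$ ($N{\left(b,a \right)} = -2 + \left(b + a\right) = -2 + \left(a + b\right) = -2 + a + b$)
$T{\left(K \right)} = K + K^{2} \left(-2 + 2 K\right)$ ($T{\left(K \right)} = K + \left(-2 + K + K\right) K^{2} = K + \left(-2 + 2 K\right) K^{2} = K + K^{2} \left(-2 + 2 K\right)$)
$\left(T{\left(3 \right)} + 35 \cdot 7\right) - -863 = \left(3 \left(1 + 2 \cdot 3 \left(-1 + 3\right)\right) + 35 \cdot 7\right) - -863 = \left(3 \left(1 + 2 \cdot 3 \cdot 2\right) + 245\right) + 863 = \left(3 \left(1 + 12\right) + 245\right) + 863 = \left(3 \cdot 13 + 245\right) + 863 = \left(39 + 245\right) + 863 = 284 + 863 = 1147$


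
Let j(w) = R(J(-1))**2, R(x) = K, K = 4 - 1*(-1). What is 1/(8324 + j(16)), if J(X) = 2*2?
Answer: 1/8349 ≈ 0.00011977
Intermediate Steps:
K = 5 (K = 4 + 1 = 5)
J(X) = 4
R(x) = 5
j(w) = 25 (j(w) = 5**2 = 25)
1/(8324 + j(16)) = 1/(8324 + 25) = 1/8349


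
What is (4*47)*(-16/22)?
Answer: -1504/11 ≈ -136.73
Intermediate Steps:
(4*47)*(-16/22) = 188*(-16*1/22) = 188*(-8/11) = -1504/11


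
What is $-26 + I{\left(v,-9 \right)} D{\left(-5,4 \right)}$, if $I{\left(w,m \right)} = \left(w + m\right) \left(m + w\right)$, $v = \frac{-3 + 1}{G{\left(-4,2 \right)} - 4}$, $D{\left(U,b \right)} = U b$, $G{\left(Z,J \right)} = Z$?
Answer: $- \frac{6229}{4} \approx -1557.3$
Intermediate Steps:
$v = \frac{1}{4}$ ($v = \frac{-3 + 1}{-4 - 4} = - \frac{2}{-8} = \left(-2\right) \left(- \frac{1}{8}\right) = \frac{1}{4} \approx 0.25$)
$I{\left(w,m \right)} = \left(m + w\right)^{2}$ ($I{\left(w,m \right)} = \left(m + w\right) \left(m + w\right) = \left(m + w\right)^{2}$)
$-26 + I{\left(v,-9 \right)} D{\left(-5,4 \right)} = -26 + \left(-9 + \frac{1}{4}\right)^{2} \left(\left(-5\right) 4\right) = -26 + \left(- \frac{35}{4}\right)^{2} \left(-20\right) = -26 + \frac{1225}{16} \left(-20\right) = -26 - \frac{6125}{4} = - \frac{6229}{4}$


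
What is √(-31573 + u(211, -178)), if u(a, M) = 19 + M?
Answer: 2*I*√7933 ≈ 178.13*I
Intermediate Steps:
√(-31573 + u(211, -178)) = √(-31573 + (19 - 178)) = √(-31573 - 159) = √(-31732) = 2*I*√7933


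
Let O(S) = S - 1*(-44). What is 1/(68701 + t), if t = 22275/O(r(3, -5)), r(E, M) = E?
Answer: 47/3251222 ≈ 1.4456e-5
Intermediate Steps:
O(S) = 44 + S (O(S) = S + 44 = 44 + S)
t = 22275/47 (t = 22275/(44 + 3) = 22275/47 ≈ 473.94)
1/(68701 + t) = 1/(68701 + 22275/47) = 1/(3251222/47) = 47/3251222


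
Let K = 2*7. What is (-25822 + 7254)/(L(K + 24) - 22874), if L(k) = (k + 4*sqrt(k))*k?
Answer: 99478060/114591737 + 705584*sqrt(38)/114591737 ≈ 0.90606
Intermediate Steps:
K = 14
L(k) = k*(k + 4*sqrt(k))
(-25822 + 7254)/(L(K + 24) - 22874) = (-25822 + 7254)/(((14 + 24)**2 + 4*(14 + 24)**(3/2)) - 22874) = -18568/((38**2 + 4*38**(3/2)) - 22874) = -18568/((1444 + 4*(38*sqrt(38))) - 22874) = -18568/((1444 + 152*sqrt(38)) - 22874) = -18568/(-21430 + 152*sqrt(38))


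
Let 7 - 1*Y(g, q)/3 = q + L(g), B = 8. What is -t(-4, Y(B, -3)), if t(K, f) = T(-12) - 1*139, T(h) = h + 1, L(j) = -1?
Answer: 150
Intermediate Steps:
T(h) = 1 + h
Y(g, q) = 24 - 3*q (Y(g, q) = 21 - 3*(q - 1) = 21 - 3*(-1 + q) = 21 + (3 - 3*q) = 24 - 3*q)
t(K, f) = -150 (t(K, f) = (1 - 12) - 1*139 = -11 - 139 = -150)
-t(-4, Y(B, -3)) = -1*(-150) = 150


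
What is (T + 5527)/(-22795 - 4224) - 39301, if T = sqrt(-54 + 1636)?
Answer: -1061879246/27019 - sqrt(1582)/27019 ≈ -39301.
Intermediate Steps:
T = sqrt(1582) ≈ 39.774
(T + 5527)/(-22795 - 4224) - 39301 = (sqrt(1582) + 5527)/(-22795 - 4224) - 39301 = (5527 + sqrt(1582))/(-27019) - 39301 = (5527 + sqrt(1582))*(-1/27019) - 39301 = (-5527/27019 - sqrt(1582)/27019) - 39301 = -1061879246/27019 - sqrt(1582)/27019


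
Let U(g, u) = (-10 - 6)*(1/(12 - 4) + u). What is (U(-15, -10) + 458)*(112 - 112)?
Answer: 0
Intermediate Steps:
U(g, u) = -2 - 16*u (U(g, u) = -16*(1/8 + u) = -16*(⅛ + u) = -2 - 16*u)
(U(-15, -10) + 458)*(112 - 112) = ((-2 - 16*(-10)) + 458)*(112 - 112) = ((-2 + 160) + 458)*0 = (158 + 458)*0 = 616*0 = 0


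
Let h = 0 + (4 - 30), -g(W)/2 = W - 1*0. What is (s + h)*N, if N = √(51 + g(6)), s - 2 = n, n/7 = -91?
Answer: -661*√39 ≈ -4127.9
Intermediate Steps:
n = -637 (n = 7*(-91) = -637)
g(W) = -2*W (g(W) = -2*(W - 1*0) = -2*(W + 0) = -2*W)
s = -635 (s = 2 - 637 = -635)
N = √39 (N = √(51 - 2*6) = √(51 - 12) = √39 ≈ 6.2450)
h = -26 (h = 0 - 26 = -26)
(s + h)*N = (-635 - 26)*√39 = -661*√39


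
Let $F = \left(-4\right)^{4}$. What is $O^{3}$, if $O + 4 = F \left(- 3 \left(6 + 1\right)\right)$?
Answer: $-155720872000$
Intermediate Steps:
$F = 256$
$O = -5380$ ($O = -4 + 256 \left(- 3 \left(6 + 1\right)\right) = -4 + 256 \left(\left(-3\right) 7\right) = -4 + 256 \left(-21\right) = -4 - 5376 = -5380$)
$O^{3} = \left(-5380\right)^{3} = -155720872000$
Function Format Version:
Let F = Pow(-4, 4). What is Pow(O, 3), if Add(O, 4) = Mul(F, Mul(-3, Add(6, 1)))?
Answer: -155720872000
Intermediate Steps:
F = 256
O = -5380 (O = Add(-4, Mul(256, Mul(-3, Add(6, 1)))) = Add(-4, Mul(256, Mul(-3, 7))) = Add(-4, Mul(256, -21)) = Add(-4, -5376) = -5380)
Pow(O, 3) = Pow(-5380, 3) = -155720872000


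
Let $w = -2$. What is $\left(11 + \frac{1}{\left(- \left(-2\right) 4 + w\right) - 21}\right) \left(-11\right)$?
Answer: $- \frac{1804}{15} \approx -120.27$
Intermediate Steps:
$\left(11 + \frac{1}{\left(- \left(-2\right) 4 + w\right) - 21}\right) \left(-11\right) = \left(11 + \frac{1}{\left(- \left(-2\right) 4 - 2\right) - 21}\right) \left(-11\right) = \left(11 + \frac{1}{\left(\left(-1\right) \left(-8\right) - 2\right) - 21}\right) \left(-11\right) = \left(11 + \frac{1}{\left(8 - 2\right) - 21}\right) \left(-11\right) = \left(11 + \frac{1}{6 - 21}\right) \left(-11\right) = \left(11 + \frac{1}{-15}\right) \left(-11\right) = \left(11 - \frac{1}{15}\right) \left(-11\right) = \frac{164}{15} \left(-11\right) = - \frac{1804}{15}$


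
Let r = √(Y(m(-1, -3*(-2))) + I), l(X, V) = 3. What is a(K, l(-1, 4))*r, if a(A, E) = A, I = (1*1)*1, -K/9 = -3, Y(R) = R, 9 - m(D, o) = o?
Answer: 54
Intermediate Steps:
m(D, o) = 9 - o
K = 27 (K = -9*(-3) = 27)
I = 1 (I = 1*1 = 1)
r = 2 (r = √((9 - (-3)*(-2)) + 1) = √((9 - 1*6) + 1) = √((9 - 6) + 1) = √(3 + 1) = √4 = 2)
a(K, l(-1, 4))*r = 27*2 = 54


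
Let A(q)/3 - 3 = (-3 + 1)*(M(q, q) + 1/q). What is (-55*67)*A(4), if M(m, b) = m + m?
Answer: 298485/2 ≈ 1.4924e+5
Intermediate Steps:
M(m, b) = 2*m
A(q) = 9 - 12*q - 6/q (A(q) = 9 + 3*((-3 + 1)*(2*q + 1/q)) = 9 + 3*(-2*(1/q + 2*q)) = 9 + 3*(-4*q - 2/q) = 9 + (-12*q - 6/q) = 9 - 12*q - 6/q)
(-55*67)*A(4) = (-55*67)*(9 - 12*4 - 6/4) = -3685*(9 - 48 - 6*¼) = -3685*(9 - 48 - 3/2) = -3685*(-81/2) = 298485/2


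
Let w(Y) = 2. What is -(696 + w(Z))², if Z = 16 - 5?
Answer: -487204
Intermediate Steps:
Z = 11
-(696 + w(Z))² = -(696 + 2)² = -1*698² = -1*487204 = -487204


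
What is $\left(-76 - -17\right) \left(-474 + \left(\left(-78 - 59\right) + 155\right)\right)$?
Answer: $26904$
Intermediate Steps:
$\left(-76 - -17\right) \left(-474 + \left(\left(-78 - 59\right) + 155\right)\right) = \left(-76 + \left(-138 + 155\right)\right) \left(-474 + \left(-137 + 155\right)\right) = \left(-76 + 17\right) \left(-474 + 18\right) = \left(-59\right) \left(-456\right) = 26904$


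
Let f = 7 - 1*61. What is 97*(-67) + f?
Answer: -6553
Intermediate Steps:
f = -54 (f = 7 - 61 = -54)
97*(-67) + f = 97*(-67) - 54 = -6499 - 54 = -6553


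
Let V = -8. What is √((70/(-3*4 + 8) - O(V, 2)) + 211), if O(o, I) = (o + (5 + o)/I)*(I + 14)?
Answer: √1382/2 ≈ 18.588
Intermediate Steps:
O(o, I) = (14 + I)*(o + (5 + o)/I) (O(o, I) = (o + (5 + o)/I)*(14 + I) = (14 + I)*(o + (5 + o)/I))
√((70/(-3*4 + 8) - O(V, 2)) + 211) = √((70/(-3*4 + 8) - (70 + 14*(-8) + 2*(5 + 15*(-8) + 2*(-8)))/2) + 211) = √((70/(-12 + 8) - (70 - 112 + 2*(5 - 120 - 16))/2) + 211) = √((70/(-4) - (70 - 112 + 2*(-131))/2) + 211) = √((70*(-¼) - (70 - 112 - 262)/2) + 211) = √((-35/2 - (-304)/2) + 211) = √((-35/2 - 1*(-152)) + 211) = √((-35/2 + 152) + 211) = √(269/2 + 211) = √(691/2) = √1382/2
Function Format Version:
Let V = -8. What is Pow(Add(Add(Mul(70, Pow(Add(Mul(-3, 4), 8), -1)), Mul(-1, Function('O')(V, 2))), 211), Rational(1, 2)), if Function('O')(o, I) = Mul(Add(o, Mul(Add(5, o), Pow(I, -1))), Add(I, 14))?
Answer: Mul(Rational(1, 2), Pow(1382, Rational(1, 2))) ≈ 18.588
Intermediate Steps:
Function('O')(o, I) = Mul(Add(14, I), Add(o, Mul(Pow(I, -1), Add(5, o)))) (Function('O')(o, I) = Mul(Add(o, Mul(Pow(I, -1), Add(5, o))), Add(14, I)) = Mul(Add(14, I), Add(o, Mul(Pow(I, -1), Add(5, o)))))
Pow(Add(Add(Mul(70, Pow(Add(Mul(-3, 4), 8), -1)), Mul(-1, Function('O')(V, 2))), 211), Rational(1, 2)) = Pow(Add(Add(Mul(70, Pow(Add(Mul(-3, 4), 8), -1)), Mul(-1, Mul(Pow(2, -1), Add(70, Mul(14, -8), Mul(2, Add(5, Mul(15, -8), Mul(2, -8))))))), 211), Rational(1, 2)) = Pow(Add(Add(Mul(70, Pow(Add(-12, 8), -1)), Mul(-1, Mul(Rational(1, 2), Add(70, -112, Mul(2, Add(5, -120, -16)))))), 211), Rational(1, 2)) = Pow(Add(Add(Mul(70, Pow(-4, -1)), Mul(-1, Mul(Rational(1, 2), Add(70, -112, Mul(2, -131))))), 211), Rational(1, 2)) = Pow(Add(Add(Mul(70, Rational(-1, 4)), Mul(-1, Mul(Rational(1, 2), Add(70, -112, -262)))), 211), Rational(1, 2)) = Pow(Add(Add(Rational(-35, 2), Mul(-1, Mul(Rational(1, 2), -304))), 211), Rational(1, 2)) = Pow(Add(Add(Rational(-35, 2), Mul(-1, -152)), 211), Rational(1, 2)) = Pow(Add(Add(Rational(-35, 2), 152), 211), Rational(1, 2)) = Pow(Add(Rational(269, 2), 211), Rational(1, 2)) = Pow(Rational(691, 2), Rational(1, 2)) = Mul(Rational(1, 2), Pow(1382, Rational(1, 2)))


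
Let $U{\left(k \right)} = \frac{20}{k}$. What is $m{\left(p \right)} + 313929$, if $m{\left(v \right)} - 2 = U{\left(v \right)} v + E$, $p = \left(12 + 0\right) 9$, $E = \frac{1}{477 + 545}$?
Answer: $\frac{320857923}{1022} \approx 3.1395 \cdot 10^{5}$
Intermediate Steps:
$E = \frac{1}{1022} \approx 0.00097847$
$p = 108$ ($p = 12 \cdot 9 = 108$)
$m{\left(v \right)} = \frac{22485}{1022}$ ($m{\left(v \right)} = 2 + \left(\frac{20}{v} v + \frac{1}{1022}\right) = 2 + \left(20 + \frac{1}{1022}\right) = 2 + \frac{20441}{1022} = \frac{22485}{1022}$)
$m{\left(p \right)} + 313929 = \frac{22485}{1022} + 313929 = \frac{320857923}{1022}$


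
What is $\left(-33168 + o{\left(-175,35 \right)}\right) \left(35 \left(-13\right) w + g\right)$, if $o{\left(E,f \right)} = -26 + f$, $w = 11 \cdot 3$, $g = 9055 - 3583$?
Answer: $316436337$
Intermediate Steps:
$g = 5472$ ($g = 9055 - 3583 = 5472$)
$w = 33$
$\left(-33168 + o{\left(-175,35 \right)}\right) \left(35 \left(-13\right) w + g\right) = \left(-33168 + \left(-26 + 35\right)\right) \left(35 \left(-13\right) 33 + 5472\right) = \left(-33168 + 9\right) \left(\left(-455\right) 33 + 5472\right) = - 33159 \left(-15015 + 5472\right) = \left(-33159\right) \left(-9543\right) = 316436337$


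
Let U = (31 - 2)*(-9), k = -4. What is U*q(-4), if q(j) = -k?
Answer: -1044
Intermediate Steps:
U = -261 (U = 29*(-9) = -261)
q(j) = 4 (q(j) = -1*(-4) = 4)
U*q(-4) = -261*4 = -1044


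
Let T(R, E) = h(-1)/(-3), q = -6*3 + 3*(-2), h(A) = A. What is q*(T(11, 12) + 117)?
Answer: -2816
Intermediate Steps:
q = -24 (q = -18 - 6 = -24)
T(R, E) = 1/3 (T(R, E) = -1/(-3) = -1*(-1/3) = 1/3)
q*(T(11, 12) + 117) = -24*(1/3 + 117) = -24*352/3 = -2816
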